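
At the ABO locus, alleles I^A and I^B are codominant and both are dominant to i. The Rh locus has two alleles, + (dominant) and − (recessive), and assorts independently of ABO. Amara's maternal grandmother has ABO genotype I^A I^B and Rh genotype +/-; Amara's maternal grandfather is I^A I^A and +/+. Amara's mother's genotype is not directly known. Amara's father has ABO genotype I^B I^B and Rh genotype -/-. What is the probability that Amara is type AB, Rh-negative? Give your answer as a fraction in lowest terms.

3/16

Amara's mother's ABO genotype from I^A I^B × I^A I^A: 1/2 I^A I^A, 1/2 I^A I^B.
Crossing each possibility with the father I^B I^B and summing P(type AB): 1/2·1 + 1/2·1/2 = 3/4.
Similarly for Rh via the mother's Rh distribution: P(Rh-) = 1/4.
Independent loci: 3/4 × 1/4 = 3/16.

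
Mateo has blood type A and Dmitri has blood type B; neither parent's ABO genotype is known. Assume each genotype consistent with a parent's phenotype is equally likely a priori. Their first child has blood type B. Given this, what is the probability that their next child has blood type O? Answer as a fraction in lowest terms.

Possible genotypes: Mateo ∈ {AA, AO}; Dmitri ∈ {BB, BO}.
Weight each parental genotype pair by prior × P(type-B child):
  AO × BB: posterior weight 2/3; P(next child type O) = 0.
  AO × BO: posterior weight 1/3; P(next child type O) = 1/4.
Weighted sum = 1/12.

1/12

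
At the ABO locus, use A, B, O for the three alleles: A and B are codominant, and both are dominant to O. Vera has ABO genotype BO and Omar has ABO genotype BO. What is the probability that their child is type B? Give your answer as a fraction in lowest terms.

ABO cross BO × BO → offspring phenotypes: 1/4 O, 3/4 B.
So P(type B) = 3/4.

3/4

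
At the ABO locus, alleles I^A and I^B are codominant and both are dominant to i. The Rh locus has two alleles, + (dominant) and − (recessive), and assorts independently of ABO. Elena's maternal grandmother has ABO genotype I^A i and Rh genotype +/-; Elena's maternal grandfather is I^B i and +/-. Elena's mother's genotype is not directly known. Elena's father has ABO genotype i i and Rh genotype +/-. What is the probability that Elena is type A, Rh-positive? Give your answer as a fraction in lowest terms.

Elena's mother's ABO genotype from I^A i × I^B i: 1/4 I^A I^B, 1/4 I^A i, 1/4 I^B i, 1/4 i i.
Crossing each possibility with the father i i and summing P(type A): 1/4·1/2 + 1/4·1/2 + 1/4·0 + 1/4·0 = 1/4.
Similarly for Rh via the mother's Rh distribution: P(Rh+) = 3/4.
Independent loci: 1/4 × 3/4 = 3/16.

3/16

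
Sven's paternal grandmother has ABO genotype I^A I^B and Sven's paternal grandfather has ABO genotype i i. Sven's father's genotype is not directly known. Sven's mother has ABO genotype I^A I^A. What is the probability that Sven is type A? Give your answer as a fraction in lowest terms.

3/4

Sven's father's ABO genotype from I^A I^B × i i: 1/2 I^A i, 1/2 I^B i.
Crossing each possibility with the mother I^A I^A and summing P(type A): 1/2·1 + 1/2·1/2 = 3/4.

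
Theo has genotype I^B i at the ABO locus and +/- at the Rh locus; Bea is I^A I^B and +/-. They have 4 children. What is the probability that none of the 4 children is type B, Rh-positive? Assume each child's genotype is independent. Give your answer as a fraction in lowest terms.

ABO cross I^B i × I^A I^B → 1/4 A, 1/2 B, 1/4 AB.
Rh cross +/- × +/- → 3/4 Rh+, 1/4 Rh-; so P(type B, Rh-positive) = 1/2 × 3/4 = 3/8 per child.
P(not type B, Rh-positive) = 5/8 for one child; (5/8)^4 = 625/4096.

625/4096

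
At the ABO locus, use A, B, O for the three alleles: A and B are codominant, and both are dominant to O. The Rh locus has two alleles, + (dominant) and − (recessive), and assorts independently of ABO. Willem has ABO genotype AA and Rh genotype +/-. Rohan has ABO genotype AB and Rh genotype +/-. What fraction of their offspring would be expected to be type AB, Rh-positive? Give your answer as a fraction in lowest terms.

3/8

ABO cross AA × AB → offspring phenotypes: 1/2 A, 1/2 AB.
Rh cross +/- × +/- → 3/4 Rh+, 1/4 Rh-.
Independent loci: P(type AB, Rh-positive) = 1/2 × 3/4 = 3/8.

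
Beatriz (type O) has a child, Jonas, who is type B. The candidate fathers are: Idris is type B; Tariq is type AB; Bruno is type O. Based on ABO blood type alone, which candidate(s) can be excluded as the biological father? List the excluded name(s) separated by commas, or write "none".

A candidate is excluded only if no genotype consistent with his phenotype could produce a type B child with a type O mother.
Bruno (type O): no genotype consistent with that phenotype can produce a type-B child with a type-O mother.

Bruno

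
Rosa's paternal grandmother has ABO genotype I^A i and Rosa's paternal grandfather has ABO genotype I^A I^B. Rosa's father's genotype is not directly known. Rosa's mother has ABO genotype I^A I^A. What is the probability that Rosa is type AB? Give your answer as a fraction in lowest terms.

Rosa's father's ABO genotype from I^A i × I^A I^B: 1/4 I^A I^A, 1/4 I^A I^B, 1/4 I^A i, 1/4 I^B i.
Crossing each possibility with the mother I^A I^A and summing P(type AB): 1/4·0 + 1/4·1/2 + 1/4·0 + 1/4·1/2 = 1/4.

1/4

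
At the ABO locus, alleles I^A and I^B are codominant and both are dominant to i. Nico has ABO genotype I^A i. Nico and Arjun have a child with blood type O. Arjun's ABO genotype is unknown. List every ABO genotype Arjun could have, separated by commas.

I^A i, I^B i, i i

For each candidate genotype of Arjun, check whether crossing it with I^A i can produce every observed child phenotype.
  I^A I^A → possible child types {A} ✗
  I^A I^B → possible child types {A, B, AB} ✗
  I^A i → possible child types {O, A} ✓
  I^B I^B → possible child types {B, AB} ✗
  I^B i → possible child types {O, A, B, AB} ✓
  i i → possible child types {O, A} ✓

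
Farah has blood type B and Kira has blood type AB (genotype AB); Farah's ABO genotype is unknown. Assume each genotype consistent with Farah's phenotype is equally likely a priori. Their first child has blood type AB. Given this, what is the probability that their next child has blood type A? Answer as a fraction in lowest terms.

1/12

Possible genotypes: Farah ∈ {BB, BO}; Kira ∈ {AB}.
Weight each parental genotype pair by prior × P(type-AB child):
  BB × AB: posterior weight 2/3; P(next child type A) = 0.
  BO × AB: posterior weight 1/3; P(next child type A) = 1/4.
Weighted sum = 1/12.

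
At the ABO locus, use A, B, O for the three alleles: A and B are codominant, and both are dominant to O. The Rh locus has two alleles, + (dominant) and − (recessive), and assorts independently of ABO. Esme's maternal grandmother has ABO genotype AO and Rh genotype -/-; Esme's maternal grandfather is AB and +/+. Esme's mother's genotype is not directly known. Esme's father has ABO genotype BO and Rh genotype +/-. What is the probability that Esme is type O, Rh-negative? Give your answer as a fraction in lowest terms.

Esme's mother's ABO genotype from AO × AB: 1/4 AA, 1/4 AB, 1/4 AO, 1/4 BO.
Crossing each possibility with the father BO and summing P(type O): 1/4·0 + 1/4·0 + 1/4·1/4 + 1/4·1/4 = 1/8.
Similarly for Rh via the mother's Rh distribution: P(Rh-) = 1/4.
Independent loci: 1/8 × 1/4 = 1/32.

1/32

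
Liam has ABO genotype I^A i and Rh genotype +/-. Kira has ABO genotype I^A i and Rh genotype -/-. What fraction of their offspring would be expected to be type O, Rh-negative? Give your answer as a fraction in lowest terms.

ABO cross I^A i × I^A i → offspring phenotypes: 1/4 O, 3/4 A.
Rh cross +/- × -/- → 1/2 Rh+, 1/2 Rh-.
Independent loci: P(type O, Rh-negative) = 1/4 × 1/2 = 1/8.

1/8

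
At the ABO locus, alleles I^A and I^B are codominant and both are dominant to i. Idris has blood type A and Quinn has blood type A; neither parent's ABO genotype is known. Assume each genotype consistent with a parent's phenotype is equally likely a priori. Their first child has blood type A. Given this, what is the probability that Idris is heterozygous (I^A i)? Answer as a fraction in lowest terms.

7/15

Possible genotypes: Idris ∈ {I^A I^A, I^A i}; Quinn ∈ {I^A I^A, I^A i}.
Weight each parental genotype pair by prior × P(type-A child):
  I^A I^A × I^A I^A: posterior weight 4/15.
  I^A I^A × I^A i: posterior weight 4/15.
  I^A i × I^A I^A: posterior weight 4/15.
  I^A i × I^A i: posterior weight 1/5.
Sum the posterior weight over pairs where Idris is I^A i: 7/15.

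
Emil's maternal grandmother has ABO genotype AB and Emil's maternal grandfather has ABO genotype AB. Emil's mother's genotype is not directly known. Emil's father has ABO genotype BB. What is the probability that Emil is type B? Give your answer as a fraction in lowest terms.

Emil's mother's ABO genotype from AB × AB: 1/4 AA, 1/2 AB, 1/4 BB.
Crossing each possibility with the father BB and summing P(type B): 1/4·0 + 1/2·1/2 + 1/4·1 = 1/2.

1/2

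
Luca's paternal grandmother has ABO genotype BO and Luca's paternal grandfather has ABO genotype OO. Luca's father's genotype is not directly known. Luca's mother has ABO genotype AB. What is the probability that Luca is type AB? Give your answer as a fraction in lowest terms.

1/8

Luca's father's ABO genotype from BO × OO: 1/2 BO, 1/2 OO.
Crossing each possibility with the mother AB and summing P(type AB): 1/2·1/4 + 1/2·0 = 1/8.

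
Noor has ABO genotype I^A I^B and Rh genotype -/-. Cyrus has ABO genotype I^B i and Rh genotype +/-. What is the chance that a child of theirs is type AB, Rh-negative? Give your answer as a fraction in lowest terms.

ABO cross I^A I^B × I^B i → offspring phenotypes: 1/4 A, 1/2 B, 1/4 AB.
Rh cross -/- × +/- → 1/2 Rh+, 1/2 Rh-.
Independent loci: P(type AB, Rh-negative) = 1/4 × 1/2 = 1/8.

1/8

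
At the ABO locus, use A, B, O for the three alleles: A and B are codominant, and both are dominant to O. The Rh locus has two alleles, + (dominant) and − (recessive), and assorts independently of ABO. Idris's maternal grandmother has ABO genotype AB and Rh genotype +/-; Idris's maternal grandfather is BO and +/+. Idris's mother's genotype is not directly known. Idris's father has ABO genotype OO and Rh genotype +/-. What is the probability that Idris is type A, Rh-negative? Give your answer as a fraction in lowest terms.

Idris's mother's ABO genotype from AB × BO: 1/4 AB, 1/4 AO, 1/4 BB, 1/4 BO.
Crossing each possibility with the father OO and summing P(type A): 1/4·1/2 + 1/4·1/2 + 1/4·0 + 1/4·0 = 1/4.
Similarly for Rh via the mother's Rh distribution: P(Rh-) = 1/8.
Independent loci: 1/4 × 1/8 = 1/32.

1/32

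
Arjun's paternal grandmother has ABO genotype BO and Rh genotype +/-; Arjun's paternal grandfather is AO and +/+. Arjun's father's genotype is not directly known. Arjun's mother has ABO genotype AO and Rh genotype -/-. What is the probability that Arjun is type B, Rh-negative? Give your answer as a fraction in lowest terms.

Arjun's father's ABO genotype from BO × AO: 1/4 AB, 1/4 AO, 1/4 BO, 1/4 OO.
Crossing each possibility with the mother AO and summing P(type B): 1/4·1/4 + 1/4·0 + 1/4·1/4 + 1/4·0 = 1/8.
Similarly for Rh via the father's Rh distribution: P(Rh-) = 1/4.
Independent loci: 1/8 × 1/4 = 1/32.

1/32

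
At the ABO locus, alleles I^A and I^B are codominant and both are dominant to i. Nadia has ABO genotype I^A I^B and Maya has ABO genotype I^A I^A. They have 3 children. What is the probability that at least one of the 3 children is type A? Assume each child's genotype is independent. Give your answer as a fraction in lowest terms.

7/8

ABO cross I^A I^B × I^A I^A → 1/2 A, 1/2 AB.
So P(type A) = 1/2 per child.
P(none) = (1/2)^3 = 1/8; P(at least one) = 1 − 1/8 = 7/8.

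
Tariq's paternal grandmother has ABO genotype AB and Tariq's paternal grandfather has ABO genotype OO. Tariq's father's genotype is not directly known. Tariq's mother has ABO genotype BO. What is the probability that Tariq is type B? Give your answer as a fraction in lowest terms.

1/2

Tariq's father's ABO genotype from AB × OO: 1/2 AO, 1/2 BO.
Crossing each possibility with the mother BO and summing P(type B): 1/2·1/4 + 1/2·3/4 = 1/2.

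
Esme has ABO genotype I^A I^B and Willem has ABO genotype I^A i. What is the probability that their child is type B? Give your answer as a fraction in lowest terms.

ABO cross I^A I^B × I^A i → offspring phenotypes: 1/2 A, 1/4 B, 1/4 AB.
So P(type B) = 1/4.

1/4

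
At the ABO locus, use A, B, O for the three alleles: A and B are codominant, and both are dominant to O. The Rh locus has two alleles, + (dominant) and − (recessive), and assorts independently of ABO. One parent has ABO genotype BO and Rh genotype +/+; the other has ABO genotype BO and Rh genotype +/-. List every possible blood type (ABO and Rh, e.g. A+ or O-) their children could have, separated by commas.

Gametes from BO × BO give offspring ABO genotypes BB, BO, OO, i.e. phenotypes O, B.
Rh cross +/+ × +/- → phenotypes Rh+.
Combining independently: O+, B+.

O+, B+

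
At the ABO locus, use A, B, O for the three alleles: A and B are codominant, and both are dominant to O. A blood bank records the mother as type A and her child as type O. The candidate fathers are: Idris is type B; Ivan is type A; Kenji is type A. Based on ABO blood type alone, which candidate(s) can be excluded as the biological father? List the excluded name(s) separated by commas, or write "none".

A candidate is excluded only if no genotype consistent with his phenotype could produce a type O child with a type A mother.
Every candidate has at least one consistent genotype combination, so none can be excluded.

none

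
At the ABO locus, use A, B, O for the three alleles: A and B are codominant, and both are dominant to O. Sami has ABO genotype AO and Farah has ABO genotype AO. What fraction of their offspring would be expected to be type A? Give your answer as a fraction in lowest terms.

ABO cross AO × AO → offspring phenotypes: 1/4 O, 3/4 A.
So P(type A) = 3/4.

3/4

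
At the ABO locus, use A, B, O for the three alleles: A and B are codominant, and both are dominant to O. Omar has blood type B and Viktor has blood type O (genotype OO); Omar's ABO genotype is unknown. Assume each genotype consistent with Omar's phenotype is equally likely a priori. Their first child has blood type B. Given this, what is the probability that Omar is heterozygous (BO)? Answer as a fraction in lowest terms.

Possible genotypes: Omar ∈ {BB, BO}; Viktor ∈ {OO}.
Weight each parental genotype pair by prior × P(type-B child):
  BB × OO: posterior weight 2/3.
  BO × OO: posterior weight 1/3.
Sum the posterior weight over pairs where Omar is BO: 1/3.

1/3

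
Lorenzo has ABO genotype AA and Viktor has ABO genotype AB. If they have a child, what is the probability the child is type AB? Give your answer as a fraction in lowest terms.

1/2

ABO cross AA × AB → offspring phenotypes: 1/2 A, 1/2 AB.
So P(type AB) = 1/2.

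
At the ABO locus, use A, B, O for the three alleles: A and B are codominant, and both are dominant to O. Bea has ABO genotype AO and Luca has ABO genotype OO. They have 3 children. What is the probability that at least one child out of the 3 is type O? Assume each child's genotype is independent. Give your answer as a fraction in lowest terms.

7/8

ABO cross AO × OO → 1/2 O, 1/2 A.
So P(type O) = 1/2 per child.
P(none) = (1/2)^3 = 1/8; P(at least one) = 1 − 1/8 = 7/8.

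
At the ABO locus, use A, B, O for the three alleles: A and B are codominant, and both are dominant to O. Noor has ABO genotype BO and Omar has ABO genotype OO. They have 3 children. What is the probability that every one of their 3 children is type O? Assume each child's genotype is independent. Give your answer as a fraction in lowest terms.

1/8

ABO cross BO × OO → 1/2 O, 1/2 B.
So P(type O) = 1/2 per child.
All 3 independent: (1/2)^3 = 1/8.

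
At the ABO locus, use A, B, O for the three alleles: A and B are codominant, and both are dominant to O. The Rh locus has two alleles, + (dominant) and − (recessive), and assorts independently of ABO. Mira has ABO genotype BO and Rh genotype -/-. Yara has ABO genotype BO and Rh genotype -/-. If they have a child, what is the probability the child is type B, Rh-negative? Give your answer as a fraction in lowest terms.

3/4

ABO cross BO × BO → offspring phenotypes: 1/4 O, 3/4 B.
Rh cross -/- × -/- → 1 Rh-.
Independent loci: P(type B, Rh-negative) = 3/4 × 1 = 3/4.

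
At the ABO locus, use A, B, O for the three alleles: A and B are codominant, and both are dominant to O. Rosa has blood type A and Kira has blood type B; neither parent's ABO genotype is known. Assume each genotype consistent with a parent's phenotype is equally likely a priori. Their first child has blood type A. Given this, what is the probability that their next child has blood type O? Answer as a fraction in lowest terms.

1/12

Possible genotypes: Rosa ∈ {AA, AO}; Kira ∈ {BB, BO}.
Weight each parental genotype pair by prior × P(type-A child):
  AA × BO: posterior weight 2/3; P(next child type O) = 0.
  AO × BO: posterior weight 1/3; P(next child type O) = 1/4.
Weighted sum = 1/12.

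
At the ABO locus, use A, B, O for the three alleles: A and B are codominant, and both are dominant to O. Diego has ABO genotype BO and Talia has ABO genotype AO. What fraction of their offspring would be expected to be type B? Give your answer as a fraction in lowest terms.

ABO cross BO × AO → offspring phenotypes: 1/4 O, 1/4 A, 1/4 B, 1/4 AB.
So P(type B) = 1/4.

1/4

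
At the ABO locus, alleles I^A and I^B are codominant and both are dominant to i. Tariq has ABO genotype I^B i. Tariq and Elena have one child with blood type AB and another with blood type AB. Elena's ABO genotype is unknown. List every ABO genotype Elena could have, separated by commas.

I^A I^A, I^A I^B, I^A i

For each candidate genotype of Elena, check whether crossing it with I^B i can produce every observed child phenotype.
  I^A I^A → possible child types {A, AB} ✓
  I^A I^B → possible child types {A, B, AB} ✓
  I^A i → possible child types {O, A, B, AB} ✓
  I^B I^B → possible child types {B} ✗
  I^B i → possible child types {O, B} ✗
  i i → possible child types {O, B} ✗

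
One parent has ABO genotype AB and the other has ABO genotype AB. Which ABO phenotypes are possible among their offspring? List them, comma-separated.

A, B, AB

Gametes from AB × AB give offspring ABO genotypes AA, AB, BB, i.e. phenotypes A, B, AB.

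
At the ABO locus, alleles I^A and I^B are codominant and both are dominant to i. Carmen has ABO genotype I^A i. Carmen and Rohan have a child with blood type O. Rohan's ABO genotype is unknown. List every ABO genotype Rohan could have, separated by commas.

For each candidate genotype of Rohan, check whether crossing it with I^A i can produce every observed child phenotype.
  I^A I^A → possible child types {A} ✗
  I^A I^B → possible child types {A, B, AB} ✗
  I^A i → possible child types {O, A} ✓
  I^B I^B → possible child types {B, AB} ✗
  I^B i → possible child types {O, A, B, AB} ✓
  i i → possible child types {O, A} ✓

I^A i, I^B i, i i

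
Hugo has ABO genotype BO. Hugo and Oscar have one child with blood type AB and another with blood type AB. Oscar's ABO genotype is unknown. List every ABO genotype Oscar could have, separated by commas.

For each candidate genotype of Oscar, check whether crossing it with BO can produce every observed child phenotype.
  AA → possible child types {A, AB} ✓
  AB → possible child types {A, B, AB} ✓
  AO → possible child types {O, A, B, AB} ✓
  BB → possible child types {B} ✗
  BO → possible child types {O, B} ✗
  OO → possible child types {O, B} ✗

AA, AB, AO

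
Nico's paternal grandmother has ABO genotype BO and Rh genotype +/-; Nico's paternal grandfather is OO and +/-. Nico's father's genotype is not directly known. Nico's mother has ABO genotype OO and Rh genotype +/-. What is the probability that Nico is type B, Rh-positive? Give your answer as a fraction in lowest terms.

3/16

Nico's father's ABO genotype from BO × OO: 1/2 BO, 1/2 OO.
Crossing each possibility with the mother OO and summing P(type B): 1/2·1/2 + 1/2·0 = 1/4.
Similarly for Rh via the father's Rh distribution: P(Rh+) = 3/4.
Independent loci: 1/4 × 3/4 = 3/16.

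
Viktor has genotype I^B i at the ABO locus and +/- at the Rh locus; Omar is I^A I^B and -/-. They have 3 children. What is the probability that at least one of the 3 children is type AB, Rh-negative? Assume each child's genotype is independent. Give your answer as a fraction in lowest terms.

169/512

ABO cross I^B i × I^A I^B → 1/4 A, 1/2 B, 1/4 AB.
Rh cross +/- × -/- → 1/2 Rh+, 1/2 Rh-; so P(type AB, Rh-negative) = 1/4 × 1/2 = 1/8 per child.
P(none) = (7/8)^3 = 343/512; P(at least one) = 1 − 343/512 = 169/512.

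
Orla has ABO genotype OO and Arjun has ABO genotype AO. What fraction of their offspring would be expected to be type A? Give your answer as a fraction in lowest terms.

ABO cross OO × AO → offspring phenotypes: 1/2 O, 1/2 A.
So P(type A) = 1/2.

1/2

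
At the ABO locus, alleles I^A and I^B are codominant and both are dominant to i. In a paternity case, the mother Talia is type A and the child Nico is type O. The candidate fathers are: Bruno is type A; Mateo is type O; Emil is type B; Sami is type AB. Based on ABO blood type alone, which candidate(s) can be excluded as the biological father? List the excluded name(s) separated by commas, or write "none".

A candidate is excluded only if no genotype consistent with his phenotype could produce a type O child with a type A mother.
Sami (type AB): no genotype consistent with that phenotype can produce a type-O child with a type-A mother.

Sami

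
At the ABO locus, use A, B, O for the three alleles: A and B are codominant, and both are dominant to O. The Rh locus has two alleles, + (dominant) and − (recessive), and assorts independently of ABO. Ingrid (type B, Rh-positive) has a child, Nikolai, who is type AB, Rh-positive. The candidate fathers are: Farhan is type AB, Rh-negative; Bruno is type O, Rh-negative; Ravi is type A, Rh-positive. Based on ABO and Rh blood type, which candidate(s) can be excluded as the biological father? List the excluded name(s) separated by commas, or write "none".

A candidate is excluded only if no genotype consistent with his phenotype could produce a type AB, Rh-positive child with a type B, Rh-positive mother.
Bruno (type O, Rh-): no genotype consistent with that phenotype can produce a type-AB Rh+ child with a type-B mother.

Bruno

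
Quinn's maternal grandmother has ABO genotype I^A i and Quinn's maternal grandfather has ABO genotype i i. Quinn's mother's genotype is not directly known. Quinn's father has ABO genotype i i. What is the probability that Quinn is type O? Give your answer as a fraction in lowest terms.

Quinn's mother's ABO genotype from I^A i × i i: 1/2 I^A i, 1/2 i i.
Crossing each possibility with the father i i and summing P(type O): 1/2·1/2 + 1/2·1 = 3/4.

3/4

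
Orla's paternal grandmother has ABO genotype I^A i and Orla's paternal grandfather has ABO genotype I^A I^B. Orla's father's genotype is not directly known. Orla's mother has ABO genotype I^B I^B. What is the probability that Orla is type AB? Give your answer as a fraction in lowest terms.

Orla's father's ABO genotype from I^A i × I^A I^B: 1/4 I^A I^A, 1/4 I^A I^B, 1/4 I^A i, 1/4 I^B i.
Crossing each possibility with the mother I^B I^B and summing P(type AB): 1/4·1 + 1/4·1/2 + 1/4·1/2 + 1/4·0 = 1/2.

1/2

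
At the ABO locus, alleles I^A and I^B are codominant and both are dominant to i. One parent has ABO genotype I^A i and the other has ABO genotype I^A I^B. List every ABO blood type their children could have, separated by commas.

Gametes from I^A i × I^A I^B give offspring ABO genotypes I^A I^A, I^A I^B, I^A i, I^B i, i.e. phenotypes A, B, AB.

A, B, AB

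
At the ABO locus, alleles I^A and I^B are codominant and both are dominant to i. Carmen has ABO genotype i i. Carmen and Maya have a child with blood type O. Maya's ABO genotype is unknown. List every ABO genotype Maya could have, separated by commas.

For each candidate genotype of Maya, check whether crossing it with i i can produce every observed child phenotype.
  I^A I^A → possible child types {A} ✗
  I^A I^B → possible child types {A, B} ✗
  I^A i → possible child types {O, A} ✓
  I^B I^B → possible child types {B} ✗
  I^B i → possible child types {O, B} ✓
  i i → possible child types {O} ✓

I^A i, I^B i, i i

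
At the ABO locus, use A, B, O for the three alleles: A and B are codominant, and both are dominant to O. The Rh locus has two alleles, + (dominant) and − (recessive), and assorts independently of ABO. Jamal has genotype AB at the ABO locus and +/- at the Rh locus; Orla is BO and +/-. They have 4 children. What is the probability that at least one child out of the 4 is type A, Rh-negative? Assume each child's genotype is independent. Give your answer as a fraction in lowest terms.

ABO cross AB × BO → 1/4 A, 1/2 B, 1/4 AB.
Rh cross +/- × +/- → 3/4 Rh+, 1/4 Rh-; so P(type A, Rh-negative) = 1/4 × 1/4 = 1/16 per child.
P(none) = (15/16)^4 = 50625/65536; P(at least one) = 1 − 50625/65536 = 14911/65536.

14911/65536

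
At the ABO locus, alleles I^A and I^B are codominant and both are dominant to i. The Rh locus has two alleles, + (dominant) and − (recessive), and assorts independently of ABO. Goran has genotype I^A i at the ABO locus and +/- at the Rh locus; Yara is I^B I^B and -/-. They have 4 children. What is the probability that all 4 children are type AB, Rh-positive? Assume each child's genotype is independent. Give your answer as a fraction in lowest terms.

1/256

ABO cross I^A i × I^B I^B → 1/2 B, 1/2 AB.
Rh cross +/- × -/- → 1/2 Rh+, 1/2 Rh-; so P(type AB, Rh-positive) = 1/2 × 1/2 = 1/4 per child.
All 4 independent: (1/4)^4 = 1/256.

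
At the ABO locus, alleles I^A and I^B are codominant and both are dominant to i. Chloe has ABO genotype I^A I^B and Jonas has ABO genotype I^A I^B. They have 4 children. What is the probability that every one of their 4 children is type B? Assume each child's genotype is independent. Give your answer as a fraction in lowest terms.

ABO cross I^A I^B × I^A I^B → 1/4 A, 1/4 B, 1/2 AB.
So P(type B) = 1/4 per child.
All 4 independent: (1/4)^4 = 1/256.

1/256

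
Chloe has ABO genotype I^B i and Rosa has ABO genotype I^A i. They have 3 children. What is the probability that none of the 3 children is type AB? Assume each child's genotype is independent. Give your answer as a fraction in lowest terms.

27/64

ABO cross I^B i × I^A i → 1/4 O, 1/4 A, 1/4 B, 1/4 AB.
So P(type AB) = 1/4 per child.
P(not type AB) = 3/4 for one child; (3/4)^3 = 27/64.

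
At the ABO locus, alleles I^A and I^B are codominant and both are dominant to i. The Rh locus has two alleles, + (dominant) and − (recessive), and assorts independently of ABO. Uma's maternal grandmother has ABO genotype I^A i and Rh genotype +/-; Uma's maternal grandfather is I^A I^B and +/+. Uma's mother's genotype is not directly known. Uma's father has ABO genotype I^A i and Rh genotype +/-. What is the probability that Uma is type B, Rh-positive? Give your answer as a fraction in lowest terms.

Uma's mother's ABO genotype from I^A i × I^A I^B: 1/4 I^A I^A, 1/4 I^A I^B, 1/4 I^A i, 1/4 I^B i.
Crossing each possibility with the father I^A i and summing P(type B): 1/4·0 + 1/4·1/4 + 1/4·0 + 1/4·1/4 = 1/8.
Similarly for Rh via the mother's Rh distribution: P(Rh+) = 7/8.
Independent loci: 1/8 × 7/8 = 7/64.

7/64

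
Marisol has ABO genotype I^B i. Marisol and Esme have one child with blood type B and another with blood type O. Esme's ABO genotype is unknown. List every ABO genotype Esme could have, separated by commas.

For each candidate genotype of Esme, check whether crossing it with I^B i can produce every observed child phenotype.
  I^A I^A → possible child types {A, AB} ✗
  I^A I^B → possible child types {A, B, AB} ✗
  I^A i → possible child types {O, A, B, AB} ✓
  I^B I^B → possible child types {B} ✗
  I^B i → possible child types {O, B} ✓
  i i → possible child types {O, B} ✓

I^A i, I^B i, i i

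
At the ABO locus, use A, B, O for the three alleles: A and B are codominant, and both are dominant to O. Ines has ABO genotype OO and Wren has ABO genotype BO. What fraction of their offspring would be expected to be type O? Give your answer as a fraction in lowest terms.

ABO cross OO × BO → offspring phenotypes: 1/2 O, 1/2 B.
So P(type O) = 1/2.

1/2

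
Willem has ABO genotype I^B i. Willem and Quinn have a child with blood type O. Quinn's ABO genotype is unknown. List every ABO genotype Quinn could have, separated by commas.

For each candidate genotype of Quinn, check whether crossing it with I^B i can produce every observed child phenotype.
  I^A I^A → possible child types {A, AB} ✗
  I^A I^B → possible child types {A, B, AB} ✗
  I^A i → possible child types {O, A, B, AB} ✓
  I^B I^B → possible child types {B} ✗
  I^B i → possible child types {O, B} ✓
  i i → possible child types {O, B} ✓

I^A i, I^B i, i i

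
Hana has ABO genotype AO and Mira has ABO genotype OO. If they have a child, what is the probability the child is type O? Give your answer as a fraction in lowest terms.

1/2

ABO cross AO × OO → offspring phenotypes: 1/2 O, 1/2 A.
So P(type O) = 1/2.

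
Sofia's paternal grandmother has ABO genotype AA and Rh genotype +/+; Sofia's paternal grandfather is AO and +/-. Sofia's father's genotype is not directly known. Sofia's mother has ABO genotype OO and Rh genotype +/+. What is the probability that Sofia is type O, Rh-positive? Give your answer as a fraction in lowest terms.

1/4

Sofia's father's ABO genotype from AA × AO: 1/2 AA, 1/2 AO.
Crossing each possibility with the mother OO and summing P(type O): 1/2·0 + 1/2·1/2 = 1/4.
Similarly for Rh via the father's Rh distribution: P(Rh+) = 1.
Independent loci: 1/4 × 1 = 1/4.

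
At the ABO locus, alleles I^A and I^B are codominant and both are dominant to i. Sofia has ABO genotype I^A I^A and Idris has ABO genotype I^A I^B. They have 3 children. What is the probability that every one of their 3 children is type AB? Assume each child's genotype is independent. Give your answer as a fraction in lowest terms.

ABO cross I^A I^A × I^A I^B → 1/2 A, 1/2 AB.
So P(type AB) = 1/2 per child.
All 3 independent: (1/2)^3 = 1/8.

1/8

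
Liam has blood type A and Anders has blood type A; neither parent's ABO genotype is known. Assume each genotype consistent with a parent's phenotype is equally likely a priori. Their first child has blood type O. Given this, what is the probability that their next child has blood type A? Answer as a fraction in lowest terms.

Possible genotypes: Liam ∈ {AA, AO}; Anders ∈ {AA, AO}.
Weight each parental genotype pair by prior × P(type-O child):
  AO × AO: posterior weight 1; P(next child type A) = 3/4.
Weighted sum = 3/4.

3/4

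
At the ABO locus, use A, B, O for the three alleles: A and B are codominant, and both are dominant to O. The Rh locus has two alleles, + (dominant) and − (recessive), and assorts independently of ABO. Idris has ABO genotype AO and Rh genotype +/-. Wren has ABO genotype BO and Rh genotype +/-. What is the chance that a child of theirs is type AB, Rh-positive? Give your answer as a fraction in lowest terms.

3/16

ABO cross AO × BO → offspring phenotypes: 1/4 O, 1/4 A, 1/4 B, 1/4 AB.
Rh cross +/- × +/- → 3/4 Rh+, 1/4 Rh-.
Independent loci: P(type AB, Rh-positive) = 1/4 × 3/4 = 3/16.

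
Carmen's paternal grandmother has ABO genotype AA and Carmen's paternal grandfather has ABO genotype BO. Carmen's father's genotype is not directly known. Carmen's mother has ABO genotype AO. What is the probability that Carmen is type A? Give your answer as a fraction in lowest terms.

5/8

Carmen's father's ABO genotype from AA × BO: 1/2 AB, 1/2 AO.
Crossing each possibility with the mother AO and summing P(type A): 1/2·1/2 + 1/2·3/4 = 5/8.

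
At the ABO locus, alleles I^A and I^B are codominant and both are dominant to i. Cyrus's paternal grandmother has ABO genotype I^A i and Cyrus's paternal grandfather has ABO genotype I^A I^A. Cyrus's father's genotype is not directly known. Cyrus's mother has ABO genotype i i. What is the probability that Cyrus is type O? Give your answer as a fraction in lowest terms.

1/4

Cyrus's father's ABO genotype from I^A i × I^A I^A: 1/2 I^A I^A, 1/2 I^A i.
Crossing each possibility with the mother i i and summing P(type O): 1/2·0 + 1/2·1/2 = 1/4.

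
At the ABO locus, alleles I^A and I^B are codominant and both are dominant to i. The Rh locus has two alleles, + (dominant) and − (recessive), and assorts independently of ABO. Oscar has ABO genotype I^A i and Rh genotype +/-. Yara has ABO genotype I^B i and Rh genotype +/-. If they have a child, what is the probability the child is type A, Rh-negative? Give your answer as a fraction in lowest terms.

1/16

ABO cross I^A i × I^B i → offspring phenotypes: 1/4 O, 1/4 A, 1/4 B, 1/4 AB.
Rh cross +/- × +/- → 3/4 Rh+, 1/4 Rh-.
Independent loci: P(type A, Rh-negative) = 1/4 × 1/4 = 1/16.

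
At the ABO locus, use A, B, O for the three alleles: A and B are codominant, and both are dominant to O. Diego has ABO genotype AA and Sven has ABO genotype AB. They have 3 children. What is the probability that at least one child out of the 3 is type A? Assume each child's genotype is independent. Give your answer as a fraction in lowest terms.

7/8

ABO cross AA × AB → 1/2 A, 1/2 AB.
So P(type A) = 1/2 per child.
P(none) = (1/2)^3 = 1/8; P(at least one) = 1 − 1/8 = 7/8.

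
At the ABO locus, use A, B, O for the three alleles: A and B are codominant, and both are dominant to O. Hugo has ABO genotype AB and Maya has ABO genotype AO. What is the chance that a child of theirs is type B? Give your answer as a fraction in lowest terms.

ABO cross AB × AO → offspring phenotypes: 1/2 A, 1/4 B, 1/4 AB.
So P(type B) = 1/4.

1/4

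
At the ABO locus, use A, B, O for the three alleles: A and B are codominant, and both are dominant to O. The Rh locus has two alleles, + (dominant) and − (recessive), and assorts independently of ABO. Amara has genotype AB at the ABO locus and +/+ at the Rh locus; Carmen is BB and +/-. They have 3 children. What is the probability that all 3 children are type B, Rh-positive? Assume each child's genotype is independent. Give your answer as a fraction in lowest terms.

ABO cross AB × BB → 1/2 B, 1/2 AB.
Rh cross +/+ × +/- → 1 Rh+; so P(type B, Rh-positive) = 1/2 × 1 = 1/2 per child.
All 3 independent: (1/2)^3 = 1/8.

1/8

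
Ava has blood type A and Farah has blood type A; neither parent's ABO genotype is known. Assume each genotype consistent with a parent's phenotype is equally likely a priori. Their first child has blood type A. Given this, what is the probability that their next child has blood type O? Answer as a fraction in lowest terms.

1/20

Possible genotypes: Ava ∈ {I^A I^A, I^A i}; Farah ∈ {I^A I^A, I^A i}.
Weight each parental genotype pair by prior × P(type-A child):
  I^A I^A × I^A I^A: posterior weight 4/15; P(next child type O) = 0.
  I^A I^A × I^A i: posterior weight 4/15; P(next child type O) = 0.
  I^A i × I^A I^A: posterior weight 4/15; P(next child type O) = 0.
  I^A i × I^A i: posterior weight 1/5; P(next child type O) = 1/4.
Weighted sum = 1/20.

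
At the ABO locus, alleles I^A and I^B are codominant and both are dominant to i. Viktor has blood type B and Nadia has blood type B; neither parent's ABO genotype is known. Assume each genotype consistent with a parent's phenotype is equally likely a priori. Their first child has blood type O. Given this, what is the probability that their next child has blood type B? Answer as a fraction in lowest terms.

Possible genotypes: Viktor ∈ {I^B I^B, I^B i}; Nadia ∈ {I^B I^B, I^B i}.
Weight each parental genotype pair by prior × P(type-O child):
  I^B i × I^B i: posterior weight 1; P(next child type B) = 3/4.
Weighted sum = 3/4.

3/4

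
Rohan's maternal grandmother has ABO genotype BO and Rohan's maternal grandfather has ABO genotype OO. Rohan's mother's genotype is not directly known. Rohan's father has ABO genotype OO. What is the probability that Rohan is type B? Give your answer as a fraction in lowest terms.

Rohan's mother's ABO genotype from BO × OO: 1/2 BO, 1/2 OO.
Crossing each possibility with the father OO and summing P(type B): 1/2·1/2 + 1/2·0 = 1/4.

1/4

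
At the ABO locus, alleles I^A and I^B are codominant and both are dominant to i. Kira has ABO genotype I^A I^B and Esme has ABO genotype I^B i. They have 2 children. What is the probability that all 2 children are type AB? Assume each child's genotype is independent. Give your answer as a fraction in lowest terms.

1/16

ABO cross I^A I^B × I^B i → 1/4 A, 1/2 B, 1/4 AB.
So P(type AB) = 1/4 per child.
All 2 independent: (1/4)^2 = 1/16.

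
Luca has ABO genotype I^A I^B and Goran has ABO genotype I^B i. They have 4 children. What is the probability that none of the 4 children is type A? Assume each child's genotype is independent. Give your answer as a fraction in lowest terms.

ABO cross I^A I^B × I^B i → 1/4 A, 1/2 B, 1/4 AB.
So P(type A) = 1/4 per child.
P(not type A) = 3/4 for one child; (3/4)^4 = 81/256.

81/256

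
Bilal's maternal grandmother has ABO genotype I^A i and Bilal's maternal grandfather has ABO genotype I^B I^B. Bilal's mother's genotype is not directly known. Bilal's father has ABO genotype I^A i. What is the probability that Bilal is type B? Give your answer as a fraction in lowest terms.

Bilal's mother's ABO genotype from I^A i × I^B I^B: 1/2 I^A I^B, 1/2 I^B i.
Crossing each possibility with the father I^A i and summing P(type B): 1/2·1/4 + 1/2·1/4 = 1/4.

1/4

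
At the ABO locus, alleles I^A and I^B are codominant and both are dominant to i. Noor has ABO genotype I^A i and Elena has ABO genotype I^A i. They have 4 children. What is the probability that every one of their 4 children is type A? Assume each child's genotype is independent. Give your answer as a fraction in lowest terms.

81/256

ABO cross I^A i × I^A i → 1/4 O, 3/4 A.
So P(type A) = 3/4 per child.
All 4 independent: (3/4)^4 = 81/256.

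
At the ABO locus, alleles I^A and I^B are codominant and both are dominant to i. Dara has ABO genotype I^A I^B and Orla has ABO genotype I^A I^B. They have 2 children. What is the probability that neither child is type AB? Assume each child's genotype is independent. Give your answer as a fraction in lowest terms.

ABO cross I^A I^B × I^A I^B → 1/4 A, 1/4 B, 1/2 AB.
So P(type AB) = 1/2 per child.
P(not type AB) = 1/2 for one child; (1/2)^2 = 1/4.

1/4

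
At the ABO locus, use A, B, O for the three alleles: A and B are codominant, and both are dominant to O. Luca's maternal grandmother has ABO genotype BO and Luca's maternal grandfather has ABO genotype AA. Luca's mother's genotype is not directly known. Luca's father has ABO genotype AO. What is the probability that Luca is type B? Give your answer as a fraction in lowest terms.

1/8

Luca's mother's ABO genotype from BO × AA: 1/2 AB, 1/2 AO.
Crossing each possibility with the father AO and summing P(type B): 1/2·1/4 + 1/2·0 = 1/8.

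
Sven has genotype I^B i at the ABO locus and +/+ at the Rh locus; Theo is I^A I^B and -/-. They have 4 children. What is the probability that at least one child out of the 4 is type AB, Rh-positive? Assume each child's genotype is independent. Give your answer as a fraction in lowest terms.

ABO cross I^B i × I^A I^B → 1/4 A, 1/2 B, 1/4 AB.
Rh cross +/+ × -/- → 1 Rh+; so P(type AB, Rh-positive) = 1/4 × 1 = 1/4 per child.
P(none) = (3/4)^4 = 81/256; P(at least one) = 1 − 81/256 = 175/256.

175/256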